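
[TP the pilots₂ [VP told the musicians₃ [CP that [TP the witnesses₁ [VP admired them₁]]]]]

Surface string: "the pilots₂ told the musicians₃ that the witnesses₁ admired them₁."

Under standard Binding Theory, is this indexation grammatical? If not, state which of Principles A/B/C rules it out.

The two coindexed NPs are *the witnesses₁* and *them₁*.
*them₁* is a pronoun. Its binding domain is the embedded TP, whose subject is the witnesses₁.
*the witnesses₁* c-commands it within that domain and carries the same index.
The pronoun is locally bound → Principle B violation.

Principle B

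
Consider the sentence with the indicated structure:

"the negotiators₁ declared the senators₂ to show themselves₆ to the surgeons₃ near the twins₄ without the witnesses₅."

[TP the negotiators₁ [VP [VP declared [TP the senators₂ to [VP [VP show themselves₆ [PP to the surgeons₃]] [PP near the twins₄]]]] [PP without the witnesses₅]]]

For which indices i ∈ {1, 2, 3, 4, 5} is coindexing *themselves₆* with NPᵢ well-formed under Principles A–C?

*themselves* is an anaphor, so Principle A applies: it must be bound in its binding domain.
Binding domain of *themselves₆*: the embedded TP, whose subject is the senators₂.
*the negotiators₁* c-commands the anaphor but is outside its binding domain → cannot satisfy Principle A.
*the senators₂* c-commands the anaphor within its binding domain → licit binder.
*the surgeons₃* does not c-command the anaphor → cannot bind it.
*the twins₄* does not c-command the anaphor → cannot bind it.
*the witnesses₅* does not c-command the anaphor → cannot bind it.

{2}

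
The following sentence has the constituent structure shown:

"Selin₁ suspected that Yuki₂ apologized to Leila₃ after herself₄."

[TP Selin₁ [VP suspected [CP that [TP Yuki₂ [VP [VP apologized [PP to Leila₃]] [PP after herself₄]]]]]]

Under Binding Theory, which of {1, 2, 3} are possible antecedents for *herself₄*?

{2}

*herself* is an anaphor, so Principle A applies: it must be bound in its binding domain.
Binding domain of *herself₄*: the embedded TP, whose subject is Yuki₂.
*Selin₁* c-commands the anaphor but is outside its binding domain → cannot satisfy Principle A.
*Yuki₂* c-commands the anaphor within its binding domain → licit binder.
*Leila₃* does not c-command the anaphor → cannot bind it.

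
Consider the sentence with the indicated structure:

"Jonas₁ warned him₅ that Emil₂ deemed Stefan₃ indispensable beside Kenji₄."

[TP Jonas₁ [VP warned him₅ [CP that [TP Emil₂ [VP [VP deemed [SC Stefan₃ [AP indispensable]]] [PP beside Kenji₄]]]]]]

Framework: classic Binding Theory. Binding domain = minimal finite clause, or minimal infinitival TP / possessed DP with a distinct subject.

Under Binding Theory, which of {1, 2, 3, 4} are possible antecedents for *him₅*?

none

*him* is a pronoun, so Principle B applies: it must be free in its binding domain.
Binding domain of *him₅*: the matrix TP, whose subject is Jonas₁.
*Jonas₁* c-commands the pronoun within its binding domain → coindexation would violate Principle B.
*Emil₂*: the pronoun c-commands this R-expression → coindexation would violate Principle C on *Emil₂*.
*Stefan₃*: the pronoun c-commands this R-expression → coindexation would violate Principle C on *Stefan₃*.
*Kenji₄*: the pronoun c-commands this R-expression → coindexation would violate Principle C on *Kenji₄*.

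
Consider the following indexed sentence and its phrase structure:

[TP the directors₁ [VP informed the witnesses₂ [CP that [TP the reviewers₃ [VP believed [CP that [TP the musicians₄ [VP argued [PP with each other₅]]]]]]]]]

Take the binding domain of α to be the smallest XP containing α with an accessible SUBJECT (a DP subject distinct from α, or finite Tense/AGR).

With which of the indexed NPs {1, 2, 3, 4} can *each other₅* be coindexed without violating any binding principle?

*each other* is an anaphor, so Principle A applies: it must be bound in its binding domain.
Binding domain of *each other₅*: the embedded TP, whose subject is the musicians₄.
*the directors₁* c-commands the anaphor but is outside its binding domain → cannot satisfy Principle A.
*the witnesses₂* c-commands the anaphor but is outside its binding domain → cannot satisfy Principle A.
*the reviewers₃* c-commands the anaphor but is outside its binding domain → cannot satisfy Principle A.
*the musicians₄* c-commands the anaphor within its binding domain → licit binder.

{4}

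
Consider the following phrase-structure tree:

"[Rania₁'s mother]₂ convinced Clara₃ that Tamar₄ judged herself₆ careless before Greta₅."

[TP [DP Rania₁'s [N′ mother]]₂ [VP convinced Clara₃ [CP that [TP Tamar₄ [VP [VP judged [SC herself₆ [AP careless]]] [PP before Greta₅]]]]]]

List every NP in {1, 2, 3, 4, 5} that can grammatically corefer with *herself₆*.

*herself* is an anaphor, so Principle A applies: it must be bound in its binding domain.
Binding domain of *herself₆*: the embedded TP, whose subject is Tamar₄.
*Rania₁* does not c-command the anaphor → cannot bind it.
*[Rania₁'s mother]₂* c-commands the anaphor but is outside its binding domain → cannot satisfy Principle A.
*Clara₃* c-commands the anaphor but is outside its binding domain → cannot satisfy Principle A.
*Tamar₄* c-commands the anaphor within its binding domain → licit binder.
*Greta₅* does not c-command the anaphor → cannot bind it.

{4}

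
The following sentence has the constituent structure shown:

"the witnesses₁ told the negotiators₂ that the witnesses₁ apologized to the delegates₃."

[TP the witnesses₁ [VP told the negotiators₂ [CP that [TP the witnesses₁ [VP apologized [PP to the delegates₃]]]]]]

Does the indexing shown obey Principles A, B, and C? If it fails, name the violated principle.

Principle C

The two coindexed NPs are *the witnesses₁* (the higher occurrence) and *the witnesses₁* (the lower occurrence).
*the witnesses₁* (the lower occurrence) is an R-expression. Principle C requires it to be free everywhere.
*the witnesses₁* (the higher occurrence) c-commands it and carries the same index.
The R-expression is bound → Principle C violation.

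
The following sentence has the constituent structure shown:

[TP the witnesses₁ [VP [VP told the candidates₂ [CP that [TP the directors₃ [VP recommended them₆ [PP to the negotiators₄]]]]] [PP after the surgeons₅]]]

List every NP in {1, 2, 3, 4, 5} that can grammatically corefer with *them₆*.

*them* is a pronoun, so Principle B applies: it must be free in its binding domain.
Binding domain of *them₆*: the embedded TP, whose subject is the directors₃.
*the witnesses₁* c-commands the pronoun but from outside its binding domain, and is not c-commanded by it → coindexation permitted.
*the candidates₂* c-commands the pronoun but from outside its binding domain, and is not c-commanded by it → coindexation permitted.
*the directors₃* c-commands the pronoun within its binding domain → coindexation would violate Principle B.
*the negotiators₄*: the pronoun c-commands this R-expression → coindexation would violate Principle C on *the negotiators₄*.
*the surgeons₅* and the pronoun do not c-command one another → neither Principle B nor Principle C is at stake; coindexation permitted.

{1, 2, 5}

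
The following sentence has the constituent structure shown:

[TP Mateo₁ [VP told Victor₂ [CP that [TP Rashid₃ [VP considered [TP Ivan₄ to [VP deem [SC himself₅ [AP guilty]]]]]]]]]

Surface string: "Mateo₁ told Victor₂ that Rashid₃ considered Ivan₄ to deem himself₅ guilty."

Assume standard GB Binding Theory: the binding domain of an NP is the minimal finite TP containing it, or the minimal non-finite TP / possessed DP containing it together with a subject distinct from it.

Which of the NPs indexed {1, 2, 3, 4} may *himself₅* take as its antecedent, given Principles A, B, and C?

{4}

*himself* is an anaphor, so Principle A applies: it must be bound in its binding domain.
Binding domain of *himself₅*: the embedded TP, whose subject is Ivan₄.
*Mateo₁* c-commands the anaphor but is outside its binding domain → cannot satisfy Principle A.
*Victor₂* c-commands the anaphor but is outside its binding domain → cannot satisfy Principle A.
*Rashid₃* c-commands the anaphor but is outside its binding domain → cannot satisfy Principle A.
*Ivan₄* c-commands the anaphor within its binding domain → licit binder.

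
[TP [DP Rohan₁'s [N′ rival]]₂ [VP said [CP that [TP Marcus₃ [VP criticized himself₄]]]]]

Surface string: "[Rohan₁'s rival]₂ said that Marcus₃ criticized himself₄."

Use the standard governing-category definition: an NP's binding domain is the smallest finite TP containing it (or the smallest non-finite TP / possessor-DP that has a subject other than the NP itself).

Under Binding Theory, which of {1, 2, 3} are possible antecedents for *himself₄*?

{3}

*himself* is an anaphor, so Principle A applies: it must be bound in its binding domain.
Binding domain of *himself₄*: the embedded TP, whose subject is Marcus₃.
*Rohan₁* does not c-command the anaphor → cannot bind it.
*[Rohan₁'s rival]₂* c-commands the anaphor but is outside its binding domain → cannot satisfy Principle A.
*Marcus₃* c-commands the anaphor within its binding domain → licit binder.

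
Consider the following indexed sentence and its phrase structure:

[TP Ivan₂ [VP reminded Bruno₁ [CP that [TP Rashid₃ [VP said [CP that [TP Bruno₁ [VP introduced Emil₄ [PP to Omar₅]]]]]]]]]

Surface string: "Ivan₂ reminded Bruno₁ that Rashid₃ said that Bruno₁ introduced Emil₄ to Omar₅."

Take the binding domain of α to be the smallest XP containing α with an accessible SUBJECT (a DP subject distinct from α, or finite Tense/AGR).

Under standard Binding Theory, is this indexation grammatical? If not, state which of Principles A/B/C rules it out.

Principle C

The two coindexed NPs are *Bruno₁* (the higher occurrence) and *Bruno₁* (the lower occurrence).
*Bruno₁* (the lower occurrence) is an R-expression. Principle C requires it to be free everywhere.
*Bruno₁* (the higher occurrence) c-commands it and carries the same index.
The R-expression is bound → Principle C violation.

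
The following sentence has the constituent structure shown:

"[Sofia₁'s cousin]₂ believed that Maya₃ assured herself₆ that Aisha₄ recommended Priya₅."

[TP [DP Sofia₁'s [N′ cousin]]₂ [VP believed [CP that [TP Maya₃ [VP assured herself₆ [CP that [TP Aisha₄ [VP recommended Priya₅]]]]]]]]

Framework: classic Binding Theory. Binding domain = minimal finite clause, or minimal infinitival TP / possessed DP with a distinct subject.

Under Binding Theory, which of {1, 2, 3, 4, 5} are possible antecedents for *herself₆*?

*herself* is an anaphor, so Principle A applies: it must be bound in its binding domain.
Binding domain of *herself₆*: the embedded TP, whose subject is Maya₃.
*Sofia₁* does not c-command the anaphor → cannot bind it.
*[Sofia₁'s cousin]₂* c-commands the anaphor but is outside its binding domain → cannot satisfy Principle A.
*Maya₃* c-commands the anaphor within its binding domain → licit binder.
*Aisha₄* does not c-command the anaphor → cannot bind it.
*Priya₅* does not c-command the anaphor → cannot bind it.

{3}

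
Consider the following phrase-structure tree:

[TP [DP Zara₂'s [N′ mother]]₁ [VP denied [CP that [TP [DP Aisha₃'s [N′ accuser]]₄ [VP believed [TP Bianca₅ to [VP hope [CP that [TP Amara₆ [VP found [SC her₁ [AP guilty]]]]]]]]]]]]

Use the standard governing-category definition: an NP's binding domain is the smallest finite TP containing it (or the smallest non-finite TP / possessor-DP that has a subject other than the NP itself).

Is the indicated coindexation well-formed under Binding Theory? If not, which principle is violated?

grammatical

The two coindexed NPs are *[Zara₂'s mother]₁* and *her₁*.
*her₁* is a pronoun; its binding domain is the embedded TP, whose subject is Amara₆. Within that domain it is c-commanded only by *Amara₆*, which carries a different index — the pronoun is free locally, so Principle B holds.
*[Zara₂'s mother]₁* is an R-expression; *her₁* does not c-command it, and no other NP shares its index, so Principle C is satisfied.
All principles are respected.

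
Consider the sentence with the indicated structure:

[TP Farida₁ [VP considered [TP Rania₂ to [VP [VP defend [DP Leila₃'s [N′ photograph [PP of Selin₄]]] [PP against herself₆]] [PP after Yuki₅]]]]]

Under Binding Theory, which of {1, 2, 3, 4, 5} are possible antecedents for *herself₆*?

{2}

*herself* is an anaphor, so Principle A applies: it must be bound in its binding domain.
Binding domain of *herself₆*: the embedded TP, whose subject is Rania₂.
*Farida₁* c-commands the anaphor but is outside its binding domain → cannot satisfy Principle A.
*Rania₂* c-commands the anaphor within its binding domain → licit binder.
*Leila₃* does not c-command the anaphor → cannot bind it.
*Selin₄* does not c-command the anaphor → cannot bind it.
*Yuki₅* does not c-command the anaphor → cannot bind it.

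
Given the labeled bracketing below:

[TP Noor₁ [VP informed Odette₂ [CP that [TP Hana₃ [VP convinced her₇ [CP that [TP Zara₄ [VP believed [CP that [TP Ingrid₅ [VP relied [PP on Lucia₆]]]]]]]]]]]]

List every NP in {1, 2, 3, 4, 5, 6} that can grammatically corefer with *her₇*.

*her* is a pronoun, so Principle B applies: it must be free in its binding domain.
Binding domain of *her₇*: the embedded TP, whose subject is Hana₃.
*Noor₁* c-commands the pronoun but from outside its binding domain, and is not c-commanded by it → coindexation permitted.
*Odette₂* c-commands the pronoun but from outside its binding domain, and is not c-commanded by it → coindexation permitted.
*Hana₃* c-commands the pronoun within its binding domain → coindexation would violate Principle B.
*Zara₄*: the pronoun c-commands this R-expression → coindexation would violate Principle C on *Zara₄*.
*Ingrid₅*: the pronoun c-commands this R-expression → coindexation would violate Principle C on *Ingrid₅*.
*Lucia₆*: the pronoun c-commands this R-expression → coindexation would violate Principle C on *Lucia₆*.

{1, 2}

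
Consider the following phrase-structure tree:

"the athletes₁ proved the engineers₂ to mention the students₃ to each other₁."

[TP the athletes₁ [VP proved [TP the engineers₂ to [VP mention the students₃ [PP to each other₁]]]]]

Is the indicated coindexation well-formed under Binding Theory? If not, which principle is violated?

Principle A

The two coindexed NPs are *the athletes₁* and *each other₁*.
*each other₁* is an anaphor. Principle A requires it to be bound within its binding domain — the embedded TP, whose subject is the engineers₂.
Within that domain it is c-commanded by *the engineers₂*, *the students₃*, none of which share its index.
*the athletes₁* does c-command the anaphor, but from outside its binding domain.
The anaphor is unbound in its domain → Principle A violation.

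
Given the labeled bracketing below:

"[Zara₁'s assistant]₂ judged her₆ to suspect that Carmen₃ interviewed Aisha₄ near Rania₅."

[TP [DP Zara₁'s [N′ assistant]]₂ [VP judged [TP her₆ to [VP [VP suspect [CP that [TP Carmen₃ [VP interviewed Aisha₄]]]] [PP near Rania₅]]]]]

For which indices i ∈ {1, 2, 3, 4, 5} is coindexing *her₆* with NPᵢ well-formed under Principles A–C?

{1}

*her* is a pronoun, so Principle B applies: it must be free in its binding domain.
Binding domain of *her₆*: the matrix TP, whose subject is [Zara₁'s assistant]₂.
*Zara₁* and the pronoun do not c-command one another → neither Principle B nor Principle C is at stake; coindexation permitted.
*[Zara₁'s assistant]₂* c-commands the pronoun within its binding domain → coindexation would violate Principle B.
*Carmen₃*: the pronoun c-commands this R-expression → coindexation would violate Principle C on *Carmen₃*.
*Aisha₄*: the pronoun c-commands this R-expression → coindexation would violate Principle C on *Aisha₄*.
*Rania₅*: the pronoun c-commands this R-expression → coindexation would violate Principle C on *Rania₅*.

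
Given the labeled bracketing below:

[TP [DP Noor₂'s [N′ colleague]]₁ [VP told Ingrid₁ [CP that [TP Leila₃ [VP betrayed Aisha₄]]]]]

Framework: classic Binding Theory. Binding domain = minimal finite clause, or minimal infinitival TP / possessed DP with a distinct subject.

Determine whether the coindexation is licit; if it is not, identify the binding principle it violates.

Principle C

The two coindexed NPs are *[Noor₂'s colleague]₁* and *Ingrid₁*.
*Ingrid₁* is an R-expression. Principle C requires it to be free everywhere.
*[Noor₂'s colleague]₁* c-commands it and carries the same index.
The R-expression is bound → Principle C violation.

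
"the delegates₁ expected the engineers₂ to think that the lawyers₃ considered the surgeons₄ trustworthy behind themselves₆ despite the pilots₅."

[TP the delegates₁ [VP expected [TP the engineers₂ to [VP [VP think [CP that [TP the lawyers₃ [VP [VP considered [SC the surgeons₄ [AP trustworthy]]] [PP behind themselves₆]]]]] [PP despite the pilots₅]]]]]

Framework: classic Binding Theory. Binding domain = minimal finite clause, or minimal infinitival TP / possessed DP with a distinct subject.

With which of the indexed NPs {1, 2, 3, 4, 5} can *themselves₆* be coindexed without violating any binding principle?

*themselves* is an anaphor, so Principle A applies: it must be bound in its binding domain.
Binding domain of *themselves₆*: the embedded TP, whose subject is the lawyers₃.
*the delegates₁* c-commands the anaphor but is outside its binding domain → cannot satisfy Principle A.
*the engineers₂* c-commands the anaphor but is outside its binding domain → cannot satisfy Principle A.
*the lawyers₃* c-commands the anaphor within its binding domain → licit binder.
*the surgeons₄* does not c-command the anaphor → cannot bind it.
*the pilots₅* does not c-command the anaphor → cannot bind it.

{3}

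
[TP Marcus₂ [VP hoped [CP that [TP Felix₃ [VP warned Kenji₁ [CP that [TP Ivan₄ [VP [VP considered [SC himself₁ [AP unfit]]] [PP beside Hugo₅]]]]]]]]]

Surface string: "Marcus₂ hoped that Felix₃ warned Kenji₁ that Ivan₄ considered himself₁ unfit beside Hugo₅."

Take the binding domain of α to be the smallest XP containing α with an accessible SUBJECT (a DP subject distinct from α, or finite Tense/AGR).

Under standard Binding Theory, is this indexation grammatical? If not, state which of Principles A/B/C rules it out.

The two coindexed NPs are *Kenji₁* and *himself₁*.
*himself₁* is an anaphor. Principle A requires it to be bound within its binding domain — the embedded TP, whose subject is Ivan₄.
Within that domain it is c-commanded by *Ivan₄*, which does not share its index.
*Kenji₁* does c-command the anaphor, but from outside its binding domain.
The anaphor is unbound in its domain → Principle A violation.

Principle A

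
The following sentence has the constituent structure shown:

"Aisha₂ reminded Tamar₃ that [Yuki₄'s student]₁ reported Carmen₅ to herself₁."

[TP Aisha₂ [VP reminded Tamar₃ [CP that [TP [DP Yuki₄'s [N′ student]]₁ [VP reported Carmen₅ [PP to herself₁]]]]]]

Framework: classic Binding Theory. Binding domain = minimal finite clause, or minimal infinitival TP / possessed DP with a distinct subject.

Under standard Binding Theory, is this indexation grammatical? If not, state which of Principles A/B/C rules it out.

The two coindexed NPs are *[Yuki₄'s student]₁* and *herself₁*.
*herself₁* is an anaphor; its binding domain is the embedded TP, whose subject is [Yuki₄'s student]₁. *[Yuki₄'s student]₁* c-commands it within that domain and shares its index, so Principle A is satisfied.
*[Yuki₄'s student]₁* is an R-expression; *herself₁* does not c-command it, and no other NP shares its index, so Principle C is satisfied.
All principles are respected.

grammatical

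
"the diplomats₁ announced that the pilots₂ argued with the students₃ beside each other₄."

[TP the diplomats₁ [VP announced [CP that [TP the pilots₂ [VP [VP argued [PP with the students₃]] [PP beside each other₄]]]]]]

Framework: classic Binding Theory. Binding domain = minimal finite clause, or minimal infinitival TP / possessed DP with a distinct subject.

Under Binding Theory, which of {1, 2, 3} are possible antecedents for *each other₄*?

{2}

*each other* is an anaphor, so Principle A applies: it must be bound in its binding domain.
Binding domain of *each other₄*: the embedded TP, whose subject is the pilots₂.
*the diplomats₁* c-commands the anaphor but is outside its binding domain → cannot satisfy Principle A.
*the pilots₂* c-commands the anaphor within its binding domain → licit binder.
*the students₃* does not c-command the anaphor → cannot bind it.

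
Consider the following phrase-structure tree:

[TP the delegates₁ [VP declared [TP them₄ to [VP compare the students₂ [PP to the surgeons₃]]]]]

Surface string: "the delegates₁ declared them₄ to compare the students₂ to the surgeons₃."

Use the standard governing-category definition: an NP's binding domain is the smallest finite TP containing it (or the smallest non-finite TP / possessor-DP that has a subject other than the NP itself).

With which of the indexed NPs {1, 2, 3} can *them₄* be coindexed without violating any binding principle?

none

*them* is a pronoun, so Principle B applies: it must be free in its binding domain.
Binding domain of *them₄*: the matrix TP, whose subject is the delegates₁.
*the delegates₁* c-commands the pronoun within its binding domain → coindexation would violate Principle B.
*the students₂*: the pronoun c-commands this R-expression → coindexation would violate Principle C on *the students₂*.
*the surgeons₃*: the pronoun c-commands this R-expression → coindexation would violate Principle C on *the surgeons₃*.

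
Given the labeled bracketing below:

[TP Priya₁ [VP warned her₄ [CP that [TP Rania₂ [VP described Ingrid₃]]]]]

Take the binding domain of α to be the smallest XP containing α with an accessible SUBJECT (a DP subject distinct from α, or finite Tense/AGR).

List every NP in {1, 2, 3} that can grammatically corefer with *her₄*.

*her* is a pronoun, so Principle B applies: it must be free in its binding domain.
Binding domain of *her₄*: the matrix TP, whose subject is Priya₁.
*Priya₁* c-commands the pronoun within its binding domain → coindexation would violate Principle B.
*Rania₂*: the pronoun c-commands this R-expression → coindexation would violate Principle C on *Rania₂*.
*Ingrid₃*: the pronoun c-commands this R-expression → coindexation would violate Principle C on *Ingrid₃*.

none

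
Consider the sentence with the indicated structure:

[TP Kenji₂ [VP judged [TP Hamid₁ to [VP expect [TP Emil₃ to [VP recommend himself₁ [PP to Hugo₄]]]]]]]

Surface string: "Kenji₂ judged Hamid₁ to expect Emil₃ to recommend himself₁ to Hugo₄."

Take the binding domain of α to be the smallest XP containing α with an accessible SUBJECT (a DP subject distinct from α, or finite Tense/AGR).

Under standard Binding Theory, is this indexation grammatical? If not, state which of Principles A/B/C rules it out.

The two coindexed NPs are *Hamid₁* and *himself₁*.
*himself₁* is an anaphor. Principle A requires it to be bound within its binding domain — the embedded TP, whose subject is Emil₃.
Within that domain it is c-commanded by *Emil₃*, which does not share its index.
*Hamid₁* does c-command the anaphor, but from outside its binding domain.
The anaphor is unbound in its domain → Principle A violation.

Principle A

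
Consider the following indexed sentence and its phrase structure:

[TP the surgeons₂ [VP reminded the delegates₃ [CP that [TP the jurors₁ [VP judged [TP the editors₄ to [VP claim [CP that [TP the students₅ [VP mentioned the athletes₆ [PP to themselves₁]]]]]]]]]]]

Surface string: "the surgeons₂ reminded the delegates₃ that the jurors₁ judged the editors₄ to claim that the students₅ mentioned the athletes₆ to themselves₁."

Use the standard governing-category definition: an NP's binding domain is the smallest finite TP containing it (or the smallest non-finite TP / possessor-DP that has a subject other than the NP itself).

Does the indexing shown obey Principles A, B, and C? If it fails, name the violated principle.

Principle A

The two coindexed NPs are *the jurors₁* and *themselves₁*.
*themselves₁* is an anaphor. Principle A requires it to be bound within its binding domain — the embedded TP, whose subject is the students₅.
Within that domain it is c-commanded by *the students₅*, *the athletes₆*, none of which share its index.
*the jurors₁* does c-command the anaphor, but from outside its binding domain.
The anaphor is unbound in its domain → Principle A violation.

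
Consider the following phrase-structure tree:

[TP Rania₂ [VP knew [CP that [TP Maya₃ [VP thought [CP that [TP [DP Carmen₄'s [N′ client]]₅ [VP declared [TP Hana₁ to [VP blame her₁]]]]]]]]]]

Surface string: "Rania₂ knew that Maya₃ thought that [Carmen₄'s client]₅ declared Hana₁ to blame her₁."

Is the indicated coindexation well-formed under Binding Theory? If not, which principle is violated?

The two coindexed NPs are *Hana₁* and *her₁*.
*her₁* is a pronoun. Its binding domain is the embedded TP, whose subject is Hana₁.
*Hana₁* c-commands it within that domain and carries the same index.
The pronoun is locally bound → Principle B violation.

Principle B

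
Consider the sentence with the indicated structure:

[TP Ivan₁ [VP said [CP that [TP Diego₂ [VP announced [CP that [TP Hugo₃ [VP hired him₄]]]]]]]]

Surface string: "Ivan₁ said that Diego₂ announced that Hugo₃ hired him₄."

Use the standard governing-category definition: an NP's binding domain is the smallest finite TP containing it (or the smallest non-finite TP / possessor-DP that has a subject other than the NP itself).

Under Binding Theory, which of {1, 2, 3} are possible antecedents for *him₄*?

*him* is a pronoun, so Principle B applies: it must be free in its binding domain.
Binding domain of *him₄*: the embedded TP, whose subject is Hugo₃.
*Ivan₁* c-commands the pronoun but from outside its binding domain, and is not c-commanded by it → coindexation permitted.
*Diego₂* c-commands the pronoun but from outside its binding domain, and is not c-commanded by it → coindexation permitted.
*Hugo₃* c-commands the pronoun within its binding domain → coindexation would violate Principle B.

{1, 2}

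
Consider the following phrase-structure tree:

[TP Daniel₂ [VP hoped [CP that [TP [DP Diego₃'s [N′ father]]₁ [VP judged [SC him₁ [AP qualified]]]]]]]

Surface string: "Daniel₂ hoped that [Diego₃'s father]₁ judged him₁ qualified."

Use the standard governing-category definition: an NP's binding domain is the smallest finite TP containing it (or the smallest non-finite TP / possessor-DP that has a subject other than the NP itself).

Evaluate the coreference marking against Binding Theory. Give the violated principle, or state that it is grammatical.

The two coindexed NPs are *[Diego₃'s father]₁* and *him₁*.
*him₁* is a pronoun. Its binding domain is the embedded TP, whose subject is [Diego₃'s father]₁.
*[Diego₃'s father]₁* c-commands it within that domain and carries the same index.
The pronoun is locally bound → Principle B violation.

Principle B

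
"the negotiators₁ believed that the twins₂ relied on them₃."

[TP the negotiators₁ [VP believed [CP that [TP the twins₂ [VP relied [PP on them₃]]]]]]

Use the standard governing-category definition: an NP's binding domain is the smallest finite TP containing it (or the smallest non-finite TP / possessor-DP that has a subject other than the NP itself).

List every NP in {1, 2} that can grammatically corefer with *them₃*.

{1}

*them* is a pronoun, so Principle B applies: it must be free in its binding domain.
Binding domain of *them₃*: the embedded TP, whose subject is the twins₂.
*the negotiators₁* c-commands the pronoun but from outside its binding domain, and is not c-commanded by it → coindexation permitted.
*the twins₂* c-commands the pronoun within its binding domain → coindexation would violate Principle B.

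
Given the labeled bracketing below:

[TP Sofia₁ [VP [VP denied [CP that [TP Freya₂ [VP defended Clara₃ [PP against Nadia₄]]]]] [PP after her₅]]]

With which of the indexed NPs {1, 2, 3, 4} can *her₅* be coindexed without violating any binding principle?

*her* is a pronoun, so Principle B applies: it must be free in its binding domain.
Binding domain of *her₅*: the matrix TP, whose subject is Sofia₁.
*Sofia₁* c-commands the pronoun within its binding domain → coindexation would violate Principle B.
*Freya₂* and the pronoun do not c-command one another → neither Principle B nor Principle C is at stake; coindexation permitted.
*Clara₃* and the pronoun do not c-command one another → neither Principle B nor Principle C is at stake; coindexation permitted.
*Nadia₄* and the pronoun do not c-command one another → neither Principle B nor Principle C is at stake; coindexation permitted.

{2, 3, 4}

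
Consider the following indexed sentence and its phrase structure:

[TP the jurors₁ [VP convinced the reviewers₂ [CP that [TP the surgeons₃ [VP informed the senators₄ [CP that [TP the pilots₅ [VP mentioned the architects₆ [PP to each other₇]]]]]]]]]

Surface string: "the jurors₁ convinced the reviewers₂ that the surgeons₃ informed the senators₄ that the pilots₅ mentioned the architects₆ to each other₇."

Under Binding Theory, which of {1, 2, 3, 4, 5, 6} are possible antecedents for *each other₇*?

{5, 6}

*each other* is an anaphor, so Principle A applies: it must be bound in its binding domain.
Binding domain of *each other₇*: the embedded TP, whose subject is the pilots₅.
*the jurors₁* c-commands the anaphor but is outside its binding domain → cannot satisfy Principle A.
*the reviewers₂* c-commands the anaphor but is outside its binding domain → cannot satisfy Principle A.
*the surgeons₃* c-commands the anaphor but is outside its binding domain → cannot satisfy Principle A.
*the senators₄* c-commands the anaphor but is outside its binding domain → cannot satisfy Principle A.
*the pilots₅* c-commands the anaphor within its binding domain → licit binder.
*the architects₆* c-commands the anaphor within its binding domain → licit binder.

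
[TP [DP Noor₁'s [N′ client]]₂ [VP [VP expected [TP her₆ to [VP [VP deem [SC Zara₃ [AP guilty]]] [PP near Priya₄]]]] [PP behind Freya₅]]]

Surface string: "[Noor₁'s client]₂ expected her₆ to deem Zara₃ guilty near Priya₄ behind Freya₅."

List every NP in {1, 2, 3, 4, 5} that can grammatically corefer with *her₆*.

{1, 5}

*her* is a pronoun, so Principle B applies: it must be free in its binding domain.
Binding domain of *her₆*: the matrix TP, whose subject is [Noor₁'s client]₂.
*Noor₁* and the pronoun do not c-command one another → neither Principle B nor Principle C is at stake; coindexation permitted.
*[Noor₁'s client]₂* c-commands the pronoun within its binding domain → coindexation would violate Principle B.
*Zara₃*: the pronoun c-commands this R-expression → coindexation would violate Principle C on *Zara₃*.
*Priya₄*: the pronoun c-commands this R-expression → coindexation would violate Principle C on *Priya₄*.
*Freya₅* and the pronoun do not c-command one another → neither Principle B nor Principle C is at stake; coindexation permitted.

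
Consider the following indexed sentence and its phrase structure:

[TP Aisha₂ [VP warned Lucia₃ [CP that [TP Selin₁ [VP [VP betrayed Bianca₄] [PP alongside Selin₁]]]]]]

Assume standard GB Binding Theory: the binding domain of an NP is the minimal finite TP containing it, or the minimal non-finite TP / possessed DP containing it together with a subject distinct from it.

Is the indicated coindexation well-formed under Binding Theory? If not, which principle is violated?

Principle C

The two coindexed NPs are *Selin₁* (the lower occurrence) and *Selin₁* (the higher occurrence).
*Selin₁* (the lower occurrence) is an R-expression. Principle C requires it to be free everywhere.
*Selin₁* (the higher occurrence) c-commands it and carries the same index.
The R-expression is bound → Principle C violation.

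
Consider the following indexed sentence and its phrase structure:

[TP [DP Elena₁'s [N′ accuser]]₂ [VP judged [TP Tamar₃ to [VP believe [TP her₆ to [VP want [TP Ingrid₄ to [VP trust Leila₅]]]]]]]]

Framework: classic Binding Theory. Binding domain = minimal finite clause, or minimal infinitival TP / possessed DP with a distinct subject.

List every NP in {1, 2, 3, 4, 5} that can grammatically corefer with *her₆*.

{1, 2}

*her* is a pronoun, so Principle B applies: it must be free in its binding domain.
Binding domain of *her₆*: the embedded TP, whose subject is Tamar₃.
*Elena₁* and the pronoun do not c-command one another → neither Principle B nor Principle C is at stake; coindexation permitted.
*[Elena₁'s accuser]₂* c-commands the pronoun but from outside its binding domain, and is not c-commanded by it → coindexation permitted.
*Tamar₃* c-commands the pronoun within its binding domain → coindexation would violate Principle B.
*Ingrid₄*: the pronoun c-commands this R-expression → coindexation would violate Principle C on *Ingrid₄*.
*Leila₅*: the pronoun c-commands this R-expression → coindexation would violate Principle C on *Leila₅*.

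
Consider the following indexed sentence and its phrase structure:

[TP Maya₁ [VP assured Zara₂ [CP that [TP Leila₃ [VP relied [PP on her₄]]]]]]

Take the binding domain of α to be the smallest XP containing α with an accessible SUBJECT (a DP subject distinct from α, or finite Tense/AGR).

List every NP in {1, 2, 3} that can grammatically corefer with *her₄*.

*her* is a pronoun, so Principle B applies: it must be free in its binding domain.
Binding domain of *her₄*: the embedded TP, whose subject is Leila₃.
*Maya₁* c-commands the pronoun but from outside its binding domain, and is not c-commanded by it → coindexation permitted.
*Zara₂* c-commands the pronoun but from outside its binding domain, and is not c-commanded by it → coindexation permitted.
*Leila₃* c-commands the pronoun within its binding domain → coindexation would violate Principle B.

{1, 2}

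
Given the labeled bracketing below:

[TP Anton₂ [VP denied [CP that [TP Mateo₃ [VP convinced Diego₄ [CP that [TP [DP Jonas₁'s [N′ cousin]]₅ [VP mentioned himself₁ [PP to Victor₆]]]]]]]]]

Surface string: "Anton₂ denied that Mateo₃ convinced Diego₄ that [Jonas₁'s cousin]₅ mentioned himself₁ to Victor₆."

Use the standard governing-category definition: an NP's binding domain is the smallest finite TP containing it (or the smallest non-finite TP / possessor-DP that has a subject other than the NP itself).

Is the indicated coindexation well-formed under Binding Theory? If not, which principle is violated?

Principle A

The two coindexed NPs are *Jonas₁* and *himself₁*.
*himself₁* is an anaphor. Principle A requires it to be bound within its binding domain — the embedded TP, whose subject is [Jonas₁'s cousin]₅.
Within that domain it is c-commanded by *[Jonas₁'s cousin]₅*, which does not share its index.
*Jonas₁* does not c-command the anaphor at all.
The anaphor is unbound in its domain → Principle A violation.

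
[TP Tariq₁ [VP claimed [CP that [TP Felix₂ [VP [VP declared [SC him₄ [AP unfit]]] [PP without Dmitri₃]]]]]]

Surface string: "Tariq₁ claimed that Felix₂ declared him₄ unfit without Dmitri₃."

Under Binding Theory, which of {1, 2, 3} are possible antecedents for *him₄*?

{1, 3}

*him* is a pronoun, so Principle B applies: it must be free in its binding domain.
Binding domain of *him₄*: the embedded TP, whose subject is Felix₂.
*Tariq₁* c-commands the pronoun but from outside its binding domain, and is not c-commanded by it → coindexation permitted.
*Felix₂* c-commands the pronoun within its binding domain → coindexation would violate Principle B.
*Dmitri₃* and the pronoun do not c-command one another → neither Principle B nor Principle C is at stake; coindexation permitted.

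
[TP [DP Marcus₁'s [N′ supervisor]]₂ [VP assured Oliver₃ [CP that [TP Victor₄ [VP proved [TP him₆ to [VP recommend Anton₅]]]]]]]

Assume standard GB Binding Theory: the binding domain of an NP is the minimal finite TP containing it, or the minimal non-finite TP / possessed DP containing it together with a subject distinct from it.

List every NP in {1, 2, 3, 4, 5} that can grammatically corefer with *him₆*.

{1, 2, 3}

*him* is a pronoun, so Principle B applies: it must be free in its binding domain.
Binding domain of *him₆*: the embedded TP, whose subject is Victor₄.
*Marcus₁* and the pronoun do not c-command one another → neither Principle B nor Principle C is at stake; coindexation permitted.
*[Marcus₁'s supervisor]₂* c-commands the pronoun but from outside its binding domain, and is not c-commanded by it → coindexation permitted.
*Oliver₃* c-commands the pronoun but from outside its binding domain, and is not c-commanded by it → coindexation permitted.
*Victor₄* c-commands the pronoun within its binding domain → coindexation would violate Principle B.
*Anton₅*: the pronoun c-commands this R-expression → coindexation would violate Principle C on *Anton₅*.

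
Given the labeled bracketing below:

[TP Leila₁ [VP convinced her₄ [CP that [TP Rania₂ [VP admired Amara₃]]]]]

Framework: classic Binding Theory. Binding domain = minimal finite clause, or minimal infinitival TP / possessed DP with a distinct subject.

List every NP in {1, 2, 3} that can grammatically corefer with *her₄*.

none

*her* is a pronoun, so Principle B applies: it must be free in its binding domain.
Binding domain of *her₄*: the matrix TP, whose subject is Leila₁.
*Leila₁* c-commands the pronoun within its binding domain → coindexation would violate Principle B.
*Rania₂*: the pronoun c-commands this R-expression → coindexation would violate Principle C on *Rania₂*.
*Amara₃*: the pronoun c-commands this R-expression → coindexation would violate Principle C on *Amara₃*.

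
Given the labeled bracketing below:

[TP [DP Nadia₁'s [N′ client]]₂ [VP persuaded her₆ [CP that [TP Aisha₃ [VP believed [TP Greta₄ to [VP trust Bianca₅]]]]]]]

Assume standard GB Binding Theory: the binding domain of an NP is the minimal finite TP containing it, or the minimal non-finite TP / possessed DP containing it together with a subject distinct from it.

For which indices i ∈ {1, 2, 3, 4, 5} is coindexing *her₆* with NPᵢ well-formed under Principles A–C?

{1}

*her* is a pronoun, so Principle B applies: it must be free in its binding domain.
Binding domain of *her₆*: the matrix TP, whose subject is [Nadia₁'s client]₂.
*Nadia₁* and the pronoun do not c-command one another → neither Principle B nor Principle C is at stake; coindexation permitted.
*[Nadia₁'s client]₂* c-commands the pronoun within its binding domain → coindexation would violate Principle B.
*Aisha₃*: the pronoun c-commands this R-expression → coindexation would violate Principle C on *Aisha₃*.
*Greta₄*: the pronoun c-commands this R-expression → coindexation would violate Principle C on *Greta₄*.
*Bianca₅*: the pronoun c-commands this R-expression → coindexation would violate Principle C on *Bianca₅*.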